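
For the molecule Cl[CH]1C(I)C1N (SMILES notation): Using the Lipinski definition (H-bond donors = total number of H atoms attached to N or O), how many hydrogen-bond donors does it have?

Donors: find every N or O and count the H atoms it carries.
  atom 6 (N): bond orders sum to 1 → 2 H
Lipinski HBD = 2.

2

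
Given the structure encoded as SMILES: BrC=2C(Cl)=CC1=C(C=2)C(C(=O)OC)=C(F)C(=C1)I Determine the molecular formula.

Walk through each heavy atom and fill implicit hydrogens from standard valence (C 4, N 3, O 2, S 2, halogen 1):
  atom 1: Br (halogen, monovalent) → 0 H
  atom 2: C, bond orders sum to 4 (valence 4) → 0 H
  atom 3: C, bond orders sum to 4 (valence 4) → 0 H
  atom 4: Cl (halogen, monovalent) → 0 H
  atom 5: C, bond orders sum to 3 (valence 4) → 1 H
  atom 6: C, bond orders sum to 4 (valence 4) → 0 H
  atom 7: C, bond orders sum to 4 (valence 4) → 0 H
  atom 8: C, bond orders sum to 3 (valence 4) → 1 H
  atom 9: C, bond orders sum to 4 (valence 4) → 0 H
  atom 10: C, bond orders sum to 4 (valence 4) → 0 H
  atom 11: O, bond orders sum to 2 (valence 2) → 0 H
  atom 12: O, bond orders sum to 2 (valence 2) → 0 H
  atom 13: C, bond orders sum to 1 (valence 4) → 3 H
  atom 14: C, bond orders sum to 4 (valence 4) → 0 H
  atom 15: F (halogen, monovalent) → 0 H
  atom 16: C, bond orders sum to 4 (valence 4) → 0 H
  atom 17: C, bond orders sum to 3 (valence 4) → 1 H
  atom 18: I (halogen, monovalent) → 0 H
Totals → C:12, H:6, Br:1, Cl:1, F:1, I:1, O:2.
In Hill order: C12H6BrClFIO2.

C12H6BrClFIO2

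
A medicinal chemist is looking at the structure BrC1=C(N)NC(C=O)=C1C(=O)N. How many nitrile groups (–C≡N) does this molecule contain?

Scan the SMILES for the nitrile motif — none present.
Groups that are present: 1 aldehyde, 1 amide, 1 primary amine.

0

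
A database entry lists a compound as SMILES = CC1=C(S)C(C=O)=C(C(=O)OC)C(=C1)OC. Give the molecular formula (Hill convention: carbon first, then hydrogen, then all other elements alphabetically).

Walk through each heavy atom and fill implicit hydrogens from standard valence (C 4, N 3, O 2, S 2, halogen 1):
  atom 1: C, bond orders sum to 1 (valence 4) → 3 H
  atom 2: C, bond orders sum to 4 (valence 4) → 0 H
  atom 3: C, bond orders sum to 4 (valence 4) → 0 H
  atom 4: S, bond orders sum to 1 (valence 2) → 1 H
  atom 5: C, bond orders sum to 4 (valence 4) → 0 H
  atom 6: C, bond orders sum to 3 (valence 4) → 1 H
  atom 7: O, bond orders sum to 2 (valence 2) → 0 H
  atom 8: C, bond orders sum to 4 (valence 4) → 0 H
  atom 9: C, bond orders sum to 4 (valence 4) → 0 H
  atom 10: O, bond orders sum to 2 (valence 2) → 0 H
  atom 11: O, bond orders sum to 2 (valence 2) → 0 H
  atom 12: C, bond orders sum to 1 (valence 4) → 3 H
  atom 13: C, bond orders sum to 4 (valence 4) → 0 H
  atom 14: C, bond orders sum to 3 (valence 4) → 1 H
  atom 15: O, bond orders sum to 2 (valence 2) → 0 H
  atom 16: C, bond orders sum to 1 (valence 4) → 3 H
Totals → C:11, H:12, O:4, S:1.
In Hill order: C11H12O4S.

C11H12O4S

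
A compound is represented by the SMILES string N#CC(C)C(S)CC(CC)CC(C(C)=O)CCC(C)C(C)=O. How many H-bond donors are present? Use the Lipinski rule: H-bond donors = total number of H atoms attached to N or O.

0

Donors: find every N or O and count the H atoms it carries.
  atom 1 (N): bond orders sum to 3 → 0 H
  atom 15 (O): bond orders sum to 2 → 0 H
  atom 22 (O): bond orders sum to 2 → 0 H
Lipinski HBD = 0.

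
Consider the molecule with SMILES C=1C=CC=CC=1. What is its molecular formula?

C6H6

Walk through each heavy atom and fill implicit hydrogens from standard valence (C 4, N 3, O 2, S 2, halogen 1):
  atom 1: C, bond orders sum to 3 (valence 4) → 1 H
  atom 2: C, bond orders sum to 3 (valence 4) → 1 H
  atom 3: C, bond orders sum to 3 (valence 4) → 1 H
  atom 4: C, bond orders sum to 3 (valence 4) → 1 H
  atom 5: C, bond orders sum to 3 (valence 4) → 1 H
  atom 6: C, bond orders sum to 3 (valence 4) → 1 H
Totals → C:6, H:6.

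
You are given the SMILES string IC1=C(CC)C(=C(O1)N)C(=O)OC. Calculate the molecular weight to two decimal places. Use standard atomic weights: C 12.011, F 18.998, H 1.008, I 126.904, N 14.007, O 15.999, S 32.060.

First, the molecular formula is C8H10INO3 (counting implicit H from valence).
  C: 8 × 12.011 = 96.088
  H: 10 × 1.008 = 10.080
  I: 1 × 126.904 = 126.904
  N: 1 × 14.007 = 14.007
  O: 3 × 15.999 = 47.997
Sum: 8×12.011 + 10×1.008 + 1×126.904 + 1×14.007 + 3×15.999 = 295.076 → 295.08 g/mol.

295.08 g/mol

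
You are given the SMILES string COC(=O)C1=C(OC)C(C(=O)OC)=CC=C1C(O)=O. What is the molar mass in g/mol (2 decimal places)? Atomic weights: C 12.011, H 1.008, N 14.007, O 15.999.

268.22 g/mol

First, the molecular formula is C12H12O7 (counting implicit H from valence).
  C: 12 × 12.011 = 144.132
  H: 12 × 1.008 = 12.096
  O: 7 × 15.999 = 111.993
Sum: 12×12.011 + 12×1.008 + 7×15.999 = 268.221 → 268.22 g/mol.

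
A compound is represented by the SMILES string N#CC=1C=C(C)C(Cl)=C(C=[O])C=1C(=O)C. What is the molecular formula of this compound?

Walk through each heavy atom and fill implicit hydrogens from standard valence (C 4, N 3, O 2, S 2, halogen 1):
  atom 1: N, bond orders sum to 3 (valence 3) → 0 H
  atom 2: C, bond orders sum to 4 (valence 4) → 0 H
  atom 3: C, bond orders sum to 4 (valence 4) → 0 H
  atom 4: C, bond orders sum to 3 (valence 4) → 1 H
  atom 5: C, bond orders sum to 4 (valence 4) → 0 H
  atom 6: C, bond orders sum to 1 (valence 4) → 3 H
  atom 7: C, bond orders sum to 4 (valence 4) → 0 H
  atom 8: Cl (halogen, monovalent) → 0 H
  atom 9: C, bond orders sum to 4 (valence 4) → 0 H
  atom 10: C, bond orders sum to 3 (valence 4) → 1 H
  atom 11: O with explicit H count 0
  atom 12: C, bond orders sum to 4 (valence 4) → 0 H
  atom 13: C, bond orders sum to 4 (valence 4) → 0 H
  atom 14: O, bond orders sum to 2 (valence 2) → 0 H
  atom 15: C, bond orders sum to 1 (valence 4) → 3 H
Totals → C:11, H:8, Cl:1, N:1, O:2.
In Hill order: C11H8ClNO2.

C11H8ClNO2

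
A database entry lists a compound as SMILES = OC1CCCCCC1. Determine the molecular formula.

C7H14O

Walk through each heavy atom and fill implicit hydrogens from standard valence (C 4, N 3, O 2, S 2, halogen 1):
  atom 1: O, bond orders sum to 1 (valence 2) → 1 H
  atom 2: C, bond orders sum to 3 (valence 4) → 1 H
  atom 3: C, bond orders sum to 2 (valence 4) → 2 H
  atom 4: C, bond orders sum to 2 (valence 4) → 2 H
  atom 5: C, bond orders sum to 2 (valence 4) → 2 H
  atom 6: C, bond orders sum to 2 (valence 4) → 2 H
  atom 7: C, bond orders sum to 2 (valence 4) → 2 H
  atom 8: C, bond orders sum to 2 (valence 4) → 2 H
Totals → C:7, H:14, O:1.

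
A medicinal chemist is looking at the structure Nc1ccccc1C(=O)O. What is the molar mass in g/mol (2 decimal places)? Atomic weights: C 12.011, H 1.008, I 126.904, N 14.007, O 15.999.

First, the molecular formula is C7H7NO2 (counting implicit H from valence).
  C: 7 × 12.011 = 84.077
  H: 7 × 1.008 = 7.056
  N: 1 × 14.007 = 14.007
  O: 2 × 15.999 = 31.998
Sum: 7×12.011 + 7×1.008 + 1×14.007 + 2×15.999 = 137.138 → 137.14 g/mol.

137.14 g/mol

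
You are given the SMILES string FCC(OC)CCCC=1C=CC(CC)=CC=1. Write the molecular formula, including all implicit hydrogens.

C14H21FO

Walk through each heavy atom and fill implicit hydrogens from standard valence (C 4, N 3, O 2, S 2, halogen 1):
  atom 1: F (halogen, monovalent) → 0 H
  atom 2: C, bond orders sum to 2 (valence 4) → 2 H
  atom 3: C, bond orders sum to 3 (valence 4) → 1 H
  atom 4: O, bond orders sum to 2 (valence 2) → 0 H
  atom 5: C, bond orders sum to 1 (valence 4) → 3 H
  atom 6: C, bond orders sum to 2 (valence 4) → 2 H
  atom 7: C, bond orders sum to 2 (valence 4) → 2 H
  atom 8: C, bond orders sum to 2 (valence 4) → 2 H
  atom 9: C, bond orders sum to 4 (valence 4) → 0 H
  atom 10: C, bond orders sum to 3 (valence 4) → 1 H
  atom 11: C, bond orders sum to 3 (valence 4) → 1 H
  atom 12: C, bond orders sum to 4 (valence 4) → 0 H
  atom 13: C, bond orders sum to 2 (valence 4) → 2 H
  atom 14: C, bond orders sum to 1 (valence 4) → 3 H
  atom 15: C, bond orders sum to 3 (valence 4) → 1 H
  atom 16: C, bond orders sum to 3 (valence 4) → 1 H
Totals → C:14, H:21, F:1, O:1.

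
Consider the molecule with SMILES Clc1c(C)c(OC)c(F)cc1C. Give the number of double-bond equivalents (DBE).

4

Molecular formula: C9H10ClFO.
DoU = (2C + 2 + N − H − X) / 2, where X is the halogen count and O/S are ignored.
    = (2·9 + 2 + 0 − 10 − 2) / 2 = 8 / 2 = 4.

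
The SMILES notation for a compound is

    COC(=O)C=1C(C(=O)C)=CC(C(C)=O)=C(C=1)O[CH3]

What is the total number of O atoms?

5

Scan the SMILES for O atoms (remember two-letter symbols like Cl and Br are single atoms).
Oxygen count: 5.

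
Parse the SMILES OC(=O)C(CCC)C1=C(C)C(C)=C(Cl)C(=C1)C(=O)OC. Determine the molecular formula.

C15H19ClO4

Walk through each heavy atom and fill implicit hydrogens from standard valence (C 4, N 3, O 2, S 2, halogen 1):
  atom 1: O, bond orders sum to 1 (valence 2) → 1 H
  atom 2: C, bond orders sum to 4 (valence 4) → 0 H
  atom 3: O, bond orders sum to 2 (valence 2) → 0 H
  atom 4: C, bond orders sum to 3 (valence 4) → 1 H
  atom 5: C, bond orders sum to 2 (valence 4) → 2 H
  atom 6: C, bond orders sum to 2 (valence 4) → 2 H
  atom 7: C, bond orders sum to 1 (valence 4) → 3 H
  atom 8: C, bond orders sum to 4 (valence 4) → 0 H
  atom 9: C, bond orders sum to 4 (valence 4) → 0 H
  atom 10: C, bond orders sum to 1 (valence 4) → 3 H
  atom 11: C, bond orders sum to 4 (valence 4) → 0 H
  atom 12: C, bond orders sum to 1 (valence 4) → 3 H
  atom 13: C, bond orders sum to 4 (valence 4) → 0 H
  atom 14: Cl (halogen, monovalent) → 0 H
  atom 15: C, bond orders sum to 4 (valence 4) → 0 H
  atom 16: C, bond orders sum to 3 (valence 4) → 1 H
  atom 17: C, bond orders sum to 4 (valence 4) → 0 H
  atom 18: O, bond orders sum to 2 (valence 2) → 0 H
  atom 19: O, bond orders sum to 2 (valence 2) → 0 H
  atom 20: C, bond orders sum to 1 (valence 4) → 3 H
Totals → C:15, H:19, Cl:1, O:4.
In Hill order: C15H19ClO4.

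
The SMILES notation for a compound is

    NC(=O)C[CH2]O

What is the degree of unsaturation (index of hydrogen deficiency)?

Molecular formula: C3H7NO2.
DoU = (2C + 2 + N − H − X) / 2, where X is the halogen count and O/S are ignored.
    = (2·3 + 2 + 1 − 7 − 0) / 2 = 2 / 2 = 1.

1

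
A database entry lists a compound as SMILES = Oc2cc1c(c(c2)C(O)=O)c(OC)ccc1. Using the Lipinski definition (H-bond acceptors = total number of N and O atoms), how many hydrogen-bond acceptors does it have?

4

N atoms: 0; O atoms: 4.
Lipinski HBA = 0 + 4 = 4.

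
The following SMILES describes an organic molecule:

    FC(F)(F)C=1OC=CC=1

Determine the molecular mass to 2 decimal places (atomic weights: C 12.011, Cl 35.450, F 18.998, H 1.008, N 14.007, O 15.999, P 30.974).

First, the molecular formula is C5H3F3O (counting implicit H from valence).
  C: 5 × 12.011 = 60.055
  F: 3 × 18.998 = 56.994
  H: 3 × 1.008 = 3.024
  O: 1 × 15.999 = 15.999
Sum: 5×12.011 + 3×18.998 + 3×1.008 + 1×15.999 = 136.072 → 136.07 g/mol.

136.07 g/mol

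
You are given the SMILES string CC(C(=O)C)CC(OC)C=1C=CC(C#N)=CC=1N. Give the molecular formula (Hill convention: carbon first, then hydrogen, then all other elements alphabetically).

C14H18N2O2

Walk through each heavy atom and fill implicit hydrogens from standard valence (C 4, N 3, O 2, S 2, halogen 1):
  atom 1: C, bond orders sum to 1 (valence 4) → 3 H
  atom 2: C, bond orders sum to 3 (valence 4) → 1 H
  atom 3: C, bond orders sum to 4 (valence 4) → 0 H
  atom 4: O, bond orders sum to 2 (valence 2) → 0 H
  atom 5: C, bond orders sum to 1 (valence 4) → 3 H
  atom 6: C, bond orders sum to 2 (valence 4) → 2 H
  atom 7: C, bond orders sum to 3 (valence 4) → 1 H
  atom 8: O, bond orders sum to 2 (valence 2) → 0 H
  atom 9: C, bond orders sum to 1 (valence 4) → 3 H
  atom 10: C, bond orders sum to 4 (valence 4) → 0 H
  atom 11: C, bond orders sum to 3 (valence 4) → 1 H
  atom 12: C, bond orders sum to 3 (valence 4) → 1 H
  atom 13: C, bond orders sum to 4 (valence 4) → 0 H
  atom 14: C, bond orders sum to 4 (valence 4) → 0 H
  atom 15: N, bond orders sum to 3 (valence 3) → 0 H
  atom 16: C, bond orders sum to 3 (valence 4) → 1 H
  atom 17: C, bond orders sum to 4 (valence 4) → 0 H
  atom 18: N, bond orders sum to 1 (valence 3) → 2 H
Totals → C:14, H:18, N:2, O:2.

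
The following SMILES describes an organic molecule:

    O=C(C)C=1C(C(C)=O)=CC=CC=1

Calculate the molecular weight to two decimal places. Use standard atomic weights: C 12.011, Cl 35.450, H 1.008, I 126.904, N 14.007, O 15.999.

First, the molecular formula is C10H10O2 (counting implicit H from valence).
  C: 10 × 12.011 = 120.110
  H: 10 × 1.008 = 10.080
  O: 2 × 15.999 = 31.998
Sum: 10×12.011 + 10×1.008 + 2×15.999 = 162.188 → 162.19 g/mol.

162.19 g/mol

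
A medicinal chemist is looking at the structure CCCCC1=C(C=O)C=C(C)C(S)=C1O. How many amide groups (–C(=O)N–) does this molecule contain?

Scan the SMILES for the amide motif — none present.
Groups that are present: 1 aldehyde, 1 hydroxyl, 1 thiol.

0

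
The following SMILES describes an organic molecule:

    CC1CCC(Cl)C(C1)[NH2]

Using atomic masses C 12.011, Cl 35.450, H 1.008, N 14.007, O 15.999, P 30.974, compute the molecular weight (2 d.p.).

147.65 g/mol

First, the molecular formula is C7H14ClN (counting implicit H from valence).
  C: 7 × 12.011 = 84.077
  Cl: 1 × 35.450 = 35.450
  H: 14 × 1.008 = 14.112
  N: 1 × 14.007 = 14.007
Sum: 7×12.011 + 1×35.450 + 14×1.008 + 1×14.007 = 147.646 → 147.65 g/mol.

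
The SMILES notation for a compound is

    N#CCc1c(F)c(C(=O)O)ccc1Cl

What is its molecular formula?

C9H5ClFNO2

Walk through each heavy atom and fill implicit hydrogens from standard valence (C 4, N 3, O 2, S 2, halogen 1); for lowercase aromatic atoms, an aromatic c carries 1 H when it has two neighbours and 0 H with three, and aromatic n carries 0 H:
  atom 1: N, bond orders sum to 3 (valence 3) → 0 H
  atom 2: C, bond orders sum to 4 (valence 4) → 0 H
  atom 3: C, bond orders sum to 2 (valence 4) → 2 H
  atom 4: aromatic c, 3 neighbours → 0 H
  atom 5: aromatic c, 3 neighbours → 0 H
  atom 6: F (halogen, monovalent) → 0 H
  atom 7: aromatic c, 3 neighbours → 0 H
  atom 8: C, bond orders sum to 4 (valence 4) → 0 H
  atom 9: O, bond orders sum to 2 (valence 2) → 0 H
  atom 10: O, bond orders sum to 1 (valence 2) → 1 H
  atom 11: aromatic c, 2 neighbours → 1 H
  atom 12: aromatic c, 2 neighbours → 1 H
  atom 13: aromatic c, 3 neighbours → 0 H
  atom 14: Cl (halogen, monovalent) → 0 H
Totals → C:9, H:5, Cl:1, F:1, N:1, O:2.
In Hill order: C9H5ClFNO2.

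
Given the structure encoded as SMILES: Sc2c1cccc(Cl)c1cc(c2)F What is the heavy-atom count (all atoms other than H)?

Every atom symbol written in the SMILES (organic subset) is one heavy atom; implicit H are not written.
Heavy atoms by element → C:10, Cl:1, F:1, S:1.
Total: 13.

13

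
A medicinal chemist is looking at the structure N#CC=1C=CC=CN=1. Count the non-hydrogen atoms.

Every atom symbol written in the SMILES (organic subset) is one heavy atom; implicit H are not written.
Heavy atoms by element → C:6, N:2.
Total: 8.

8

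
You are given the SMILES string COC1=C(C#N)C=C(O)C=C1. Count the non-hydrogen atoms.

11

Every atom symbol written in the SMILES (organic subset) is one heavy atom; implicit H are not written.
Heavy atoms by element → C:8, N:1, O:2.
Total: 11.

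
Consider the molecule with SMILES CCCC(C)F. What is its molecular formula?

C5H11F

Walk through each heavy atom and fill implicit hydrogens from standard valence (C 4, N 3, O 2, S 2, halogen 1):
  atom 1: C, bond orders sum to 1 (valence 4) → 3 H
  atom 2: C, bond orders sum to 2 (valence 4) → 2 H
  atom 3: C, bond orders sum to 2 (valence 4) → 2 H
  atom 4: C, bond orders sum to 3 (valence 4) → 1 H
  atom 5: C, bond orders sum to 1 (valence 4) → 3 H
  atom 6: F (halogen, monovalent) → 0 H
Totals → C:5, H:11, F:1.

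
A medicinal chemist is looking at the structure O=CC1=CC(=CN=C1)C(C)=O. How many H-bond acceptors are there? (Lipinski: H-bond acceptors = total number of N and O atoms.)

3

N atoms: 1; O atoms: 2.
Lipinski HBA = 1 + 2 = 3.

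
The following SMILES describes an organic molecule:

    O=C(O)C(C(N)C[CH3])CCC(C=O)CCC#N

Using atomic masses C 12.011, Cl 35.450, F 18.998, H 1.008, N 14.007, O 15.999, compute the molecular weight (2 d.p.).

240.30 g/mol

First, the molecular formula is C12H20N2O3 (counting implicit H from valence).
  C: 12 × 12.011 = 144.132
  H: 20 × 1.008 = 20.160
  N: 2 × 14.007 = 28.014
  O: 3 × 15.999 = 47.997
Sum: 12×12.011 + 20×1.008 + 2×14.007 + 3×15.999 = 240.303 → 240.30 g/mol.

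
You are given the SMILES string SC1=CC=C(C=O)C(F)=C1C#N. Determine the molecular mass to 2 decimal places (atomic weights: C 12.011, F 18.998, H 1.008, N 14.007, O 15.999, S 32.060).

First, the molecular formula is C8H4FNOS (counting implicit H from valence).
  C: 8 × 12.011 = 96.088
  F: 1 × 18.998 = 18.998
  H: 4 × 1.008 = 4.032
  N: 1 × 14.007 = 14.007
  O: 1 × 15.999 = 15.999
  S: 1 × 32.060 = 32.060
Sum: 8×12.011 + 1×18.998 + 4×1.008 + 1×14.007 + 1×15.999 + 1×32.060 = 181.184 → 181.18 g/mol.

181.18 g/mol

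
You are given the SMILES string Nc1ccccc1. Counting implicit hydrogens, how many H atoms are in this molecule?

Walk through each heavy atom and fill implicit hydrogens from standard valence (C 4, N 3, O 2, S 2, halogen 1); for lowercase aromatic atoms, an aromatic c carries 1 H when it has two neighbours and 0 H with three, and aromatic n carries 0 H:
  atom 1: N, bond orders sum to 1 (valence 3) → 2 H
  atom 2: aromatic c, 3 neighbours → 0 H
  atom 3: aromatic c, 2 neighbours → 1 H
  atom 4: aromatic c, 2 neighbours → 1 H
  atom 5: aromatic c, 2 neighbours → 1 H
  atom 6: aromatic c, 2 neighbours → 1 H
  atom 7: aromatic c, 2 neighbours → 1 H
Total hydrogens: 7.

7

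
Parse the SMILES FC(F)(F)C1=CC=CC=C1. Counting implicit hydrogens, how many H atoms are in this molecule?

Walk through each heavy atom and fill implicit hydrogens from standard valence (C 4, N 3, O 2, S 2, halogen 1):
  atom 1: F (halogen, monovalent) → 0 H
  atom 2: C, bond orders sum to 4 (valence 4) → 0 H
  atom 3: F (halogen, monovalent) → 0 H
  atom 4: F (halogen, monovalent) → 0 H
  atom 5: C, bond orders sum to 4 (valence 4) → 0 H
  atom 6: C, bond orders sum to 3 (valence 4) → 1 H
  atom 7: C, bond orders sum to 3 (valence 4) → 1 H
  atom 8: C, bond orders sum to 3 (valence 4) → 1 H
  atom 9: C, bond orders sum to 3 (valence 4) → 1 H
  atom 10: C, bond orders sum to 3 (valence 4) → 1 H
Total hydrogens: 5.

5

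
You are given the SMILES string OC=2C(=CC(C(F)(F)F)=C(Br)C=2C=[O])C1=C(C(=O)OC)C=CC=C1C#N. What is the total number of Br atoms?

1

Scan the SMILES for Br atoms (remember two-letter symbols like Cl and Br are single atoms).
Bromine count: 1.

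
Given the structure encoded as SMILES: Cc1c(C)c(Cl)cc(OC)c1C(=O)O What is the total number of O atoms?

3

Scan the SMILES for O atoms (remember two-letter symbols like Cl and Br are single atoms).
Oxygen count: 3.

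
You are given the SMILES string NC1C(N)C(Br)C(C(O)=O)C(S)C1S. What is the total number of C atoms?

7

Count every carbon token in the SMILES (each C, including those in ring-closure positions and inside branches).
Carbon count: 7.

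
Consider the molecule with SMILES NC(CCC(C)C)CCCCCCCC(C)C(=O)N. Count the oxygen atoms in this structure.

Scan the SMILES for O atoms (remember two-letter symbols like Cl and Br are single atoms).
Oxygen count: 1.

1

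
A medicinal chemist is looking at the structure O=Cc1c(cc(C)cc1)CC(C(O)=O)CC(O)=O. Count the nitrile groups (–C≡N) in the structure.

0

Scan the SMILES for the nitrile motif — none present.
Groups that are present: 1 aldehyde, 2 carboxylic acid.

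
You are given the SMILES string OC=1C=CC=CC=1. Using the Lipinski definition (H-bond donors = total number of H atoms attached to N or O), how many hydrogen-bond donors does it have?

1

Donors: find every N or O and count the H atoms it carries.
  atom 1 (O): bond orders sum to 1 → 1 H
Lipinski HBD = 1.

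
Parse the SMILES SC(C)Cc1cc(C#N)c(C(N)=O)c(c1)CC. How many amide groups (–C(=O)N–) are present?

1

The amide motif appears at heavy-atom position 11 in the SMILES.
Other groups present: 1 nitrile, 1 thiol.
Amide count: 1.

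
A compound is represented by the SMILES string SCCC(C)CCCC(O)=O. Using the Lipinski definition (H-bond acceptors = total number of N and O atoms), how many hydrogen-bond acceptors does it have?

2

N atoms: 0; O atoms: 2.
Lipinski HBA = 0 + 2 = 2.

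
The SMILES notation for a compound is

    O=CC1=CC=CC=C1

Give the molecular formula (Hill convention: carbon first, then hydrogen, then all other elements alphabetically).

C7H6O

Walk through each heavy atom and fill implicit hydrogens from standard valence (C 4, N 3, O 2, S 2, halogen 1):
  atom 1: O, bond orders sum to 2 (valence 2) → 0 H
  atom 2: C, bond orders sum to 3 (valence 4) → 1 H
  atom 3: C, bond orders sum to 4 (valence 4) → 0 H
  atom 4: C, bond orders sum to 3 (valence 4) → 1 H
  atom 5: C, bond orders sum to 3 (valence 4) → 1 H
  atom 6: C, bond orders sum to 3 (valence 4) → 1 H
  atom 7: C, bond orders sum to 3 (valence 4) → 1 H
  atom 8: C, bond orders sum to 3 (valence 4) → 1 H
Totals → C:7, H:6, O:1.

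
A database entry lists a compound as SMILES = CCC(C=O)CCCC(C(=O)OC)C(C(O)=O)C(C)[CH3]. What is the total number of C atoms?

15

Count every carbon token in the SMILES (each C, including those in ring-closure positions and inside branches).
Carbon count: 15.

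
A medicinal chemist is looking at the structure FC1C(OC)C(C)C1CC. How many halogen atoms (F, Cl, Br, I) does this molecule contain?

1

Halogen atoms appear at heavy-atom position 1 (1×F).
Other groups present: 1 ether.
Halogen count: 1.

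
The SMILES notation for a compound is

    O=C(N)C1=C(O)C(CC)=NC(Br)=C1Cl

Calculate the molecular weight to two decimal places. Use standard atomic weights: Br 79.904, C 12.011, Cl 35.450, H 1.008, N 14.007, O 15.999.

279.52 g/mol

First, the molecular formula is C8H8BrClN2O2 (counting implicit H from valence).
  Br: 1 × 79.904 = 79.904
  C: 8 × 12.011 = 96.088
  Cl: 1 × 35.450 = 35.450
  H: 8 × 1.008 = 8.064
  N: 2 × 14.007 = 28.014
  O: 2 × 15.999 = 31.998
Sum: 1×79.904 + 8×12.011 + 1×35.450 + 8×1.008 + 2×14.007 + 2×15.999 = 279.518 → 279.52 g/mol.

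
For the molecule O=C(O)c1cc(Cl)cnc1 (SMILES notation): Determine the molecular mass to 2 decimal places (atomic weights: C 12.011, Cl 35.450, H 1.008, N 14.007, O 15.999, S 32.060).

157.55 g/mol

First, the molecular formula is C6H4ClNO2 (counting implicit H from valence).
  C: 6 × 12.011 = 72.066
  Cl: 1 × 35.450 = 35.450
  H: 4 × 1.008 = 4.032
  N: 1 × 14.007 = 14.007
  O: 2 × 15.999 = 31.998
Sum: 6×12.011 + 1×35.450 + 4×1.008 + 1×14.007 + 2×15.999 = 157.553 → 157.55 g/mol.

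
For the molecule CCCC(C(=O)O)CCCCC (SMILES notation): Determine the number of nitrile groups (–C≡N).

0

Scan the SMILES for the nitrile motif — none present.
Groups that are present: 1 carboxylic acid.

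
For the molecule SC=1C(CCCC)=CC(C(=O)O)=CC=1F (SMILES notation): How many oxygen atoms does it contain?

Scan the SMILES for O atoms (remember two-letter symbols like Cl and Br are single atoms).
Oxygen count: 2.

2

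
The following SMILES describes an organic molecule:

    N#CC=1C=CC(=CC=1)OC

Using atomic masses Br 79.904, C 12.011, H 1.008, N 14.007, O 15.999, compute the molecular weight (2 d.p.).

133.15 g/mol

First, the molecular formula is C8H7NO (counting implicit H from valence).
  C: 8 × 12.011 = 96.088
  H: 7 × 1.008 = 7.056
  N: 1 × 14.007 = 14.007
  O: 1 × 15.999 = 15.999
Sum: 8×12.011 + 7×1.008 + 1×14.007 + 1×15.999 = 133.150 → 133.15 g/mol.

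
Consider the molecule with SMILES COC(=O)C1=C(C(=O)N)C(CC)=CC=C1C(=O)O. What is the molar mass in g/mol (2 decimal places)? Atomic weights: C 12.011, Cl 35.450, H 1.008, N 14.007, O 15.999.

251.24 g/mol

First, the molecular formula is C12H13NO5 (counting implicit H from valence).
  C: 12 × 12.011 = 144.132
  H: 13 × 1.008 = 13.104
  N: 1 × 14.007 = 14.007
  O: 5 × 15.999 = 79.995
Sum: 12×12.011 + 13×1.008 + 1×14.007 + 5×15.999 = 251.238 → 251.24 g/mol.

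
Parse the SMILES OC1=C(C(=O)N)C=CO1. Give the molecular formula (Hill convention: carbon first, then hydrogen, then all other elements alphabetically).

C5H5NO3

Walk through each heavy atom and fill implicit hydrogens from standard valence (C 4, N 3, O 2, S 2, halogen 1):
  atom 1: O, bond orders sum to 1 (valence 2) → 1 H
  atom 2: C, bond orders sum to 4 (valence 4) → 0 H
  atom 3: C, bond orders sum to 4 (valence 4) → 0 H
  atom 4: C, bond orders sum to 4 (valence 4) → 0 H
  atom 5: O, bond orders sum to 2 (valence 2) → 0 H
  atom 6: N, bond orders sum to 1 (valence 3) → 2 H
  atom 7: C, bond orders sum to 3 (valence 4) → 1 H
  atom 8: C, bond orders sum to 3 (valence 4) → 1 H
  atom 9: O, bond orders sum to 2 (valence 2) → 0 H
Totals → C:5, H:5, N:1, O:3.
In Hill order: C5H5NO3.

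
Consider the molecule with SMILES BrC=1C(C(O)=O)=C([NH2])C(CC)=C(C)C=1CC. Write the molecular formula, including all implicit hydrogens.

C12H16BrNO2

Walk through each heavy atom and fill implicit hydrogens from standard valence (C 4, N 3, O 2, S 2, halogen 1):
  atom 1: Br (halogen, monovalent) → 0 H
  atom 2: C, bond orders sum to 4 (valence 4) → 0 H
  atom 3: C, bond orders sum to 4 (valence 4) → 0 H
  atom 4: C, bond orders sum to 4 (valence 4) → 0 H
  atom 5: O, bond orders sum to 1 (valence 2) → 1 H
  atom 6: O, bond orders sum to 2 (valence 2) → 0 H
  atom 7: C, bond orders sum to 4 (valence 4) → 0 H
  atom 8: N with explicit H count 2
  atom 9: C, bond orders sum to 4 (valence 4) → 0 H
  atom 10: C, bond orders sum to 2 (valence 4) → 2 H
  atom 11: C, bond orders sum to 1 (valence 4) → 3 H
  atom 12: C, bond orders sum to 4 (valence 4) → 0 H
  atom 13: C, bond orders sum to 1 (valence 4) → 3 H
  atom 14: C, bond orders sum to 4 (valence 4) → 0 H
  atom 15: C, bond orders sum to 2 (valence 4) → 2 H
  atom 16: C, bond orders sum to 1 (valence 4) → 3 H
Totals → C:12, H:16, Br:1, N:1, O:2.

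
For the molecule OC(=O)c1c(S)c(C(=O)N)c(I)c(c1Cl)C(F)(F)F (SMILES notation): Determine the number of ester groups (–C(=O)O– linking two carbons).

Scan the SMILES for the ester motif — none present.
Groups that are present: 1 amide, 1 carboxylic acid, 1 thiol.

0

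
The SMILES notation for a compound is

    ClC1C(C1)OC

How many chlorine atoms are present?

1

Scan the SMILES for Cl atoms (remember two-letter symbols like Cl and Br are single atoms).
Chlorine count: 1.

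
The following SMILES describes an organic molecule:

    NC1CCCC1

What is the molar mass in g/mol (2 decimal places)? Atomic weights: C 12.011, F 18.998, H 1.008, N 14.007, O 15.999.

85.15 g/mol

First, the molecular formula is C5H11N (counting implicit H from valence).
  C: 5 × 12.011 = 60.055
  H: 11 × 1.008 = 11.088
  N: 1 × 14.007 = 14.007
Sum: 5×12.011 + 11×1.008 + 1×14.007 = 85.150 → 85.15 g/mol.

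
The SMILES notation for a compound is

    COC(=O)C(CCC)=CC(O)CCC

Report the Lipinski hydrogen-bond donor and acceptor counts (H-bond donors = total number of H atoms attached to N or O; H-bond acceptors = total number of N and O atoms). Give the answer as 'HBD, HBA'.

Donors: find every N or O and count the H atoms it carries.
  atom 2 (O): bond orders sum to 2 → 0 H
  atom 4 (O): bond orders sum to 2 → 0 H
  atom 11 (O): bond orders sum to 1 → 1 H
Lipinski HBD = 1.
Acceptors: N atoms = 0, O atoms = 3 → HBA = 3.

1, 3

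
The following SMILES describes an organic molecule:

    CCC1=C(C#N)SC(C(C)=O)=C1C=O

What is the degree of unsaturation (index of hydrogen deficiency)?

Degree of unsaturation = (number of rings) + (number of π bonds).
Ring closures in the SMILES: 1.
π bonds: 4 double bonds (each 1 DoU), 1 triple bond (each 2 DoU) → 6 DoU from unsaturation.
Total DoU = 1 + 6 = 7.

7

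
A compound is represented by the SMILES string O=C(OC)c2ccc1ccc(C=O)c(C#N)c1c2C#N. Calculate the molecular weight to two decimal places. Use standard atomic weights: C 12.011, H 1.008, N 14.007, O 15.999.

First, the molecular formula is C15H8N2O3 (counting implicit H from valence).
  C: 15 × 12.011 = 180.165
  H: 8 × 1.008 = 8.064
  N: 2 × 14.007 = 28.014
  O: 3 × 15.999 = 47.997
Sum: 15×12.011 + 8×1.008 + 2×14.007 + 3×15.999 = 264.240 → 264.24 g/mol.

264.24 g/mol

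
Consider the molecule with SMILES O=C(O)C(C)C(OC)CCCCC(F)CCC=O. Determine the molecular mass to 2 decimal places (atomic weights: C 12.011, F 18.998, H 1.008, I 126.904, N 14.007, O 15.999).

262.32 g/mol

First, the molecular formula is C13H23FO4 (counting implicit H from valence).
  C: 13 × 12.011 = 156.143
  F: 1 × 18.998 = 18.998
  H: 23 × 1.008 = 23.184
  O: 4 × 15.999 = 63.996
Sum: 13×12.011 + 1×18.998 + 23×1.008 + 4×15.999 = 262.321 → 262.32 g/mol.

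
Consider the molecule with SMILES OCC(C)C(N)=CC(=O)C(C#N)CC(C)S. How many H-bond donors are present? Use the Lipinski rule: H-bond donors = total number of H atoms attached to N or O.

Donors: find every N or O and count the H atoms it carries.
  atom 1 (O): bond orders sum to 1 → 1 H
  atom 6 (N): bond orders sum to 1 → 2 H
  atom 9 (O): bond orders sum to 2 → 0 H
  atom 12 (N): bond orders sum to 3 → 0 H
Lipinski HBD = 3.

3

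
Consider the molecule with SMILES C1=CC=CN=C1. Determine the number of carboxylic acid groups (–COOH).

0

Scan the SMILES for the carboxylic acid motif — none present.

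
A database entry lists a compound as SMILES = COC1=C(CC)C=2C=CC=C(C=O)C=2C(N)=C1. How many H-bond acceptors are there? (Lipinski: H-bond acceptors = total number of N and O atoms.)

3

N atoms: 1; O atoms: 2.
Lipinski HBA = 1 + 2 = 3.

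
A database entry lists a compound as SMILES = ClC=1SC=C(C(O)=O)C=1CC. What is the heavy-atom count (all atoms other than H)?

Every atom symbol written in the SMILES (organic subset) is one heavy atom; implicit H are not written.
Heavy atoms by element → C:7, Cl:1, O:2, S:1.
Total: 11.

11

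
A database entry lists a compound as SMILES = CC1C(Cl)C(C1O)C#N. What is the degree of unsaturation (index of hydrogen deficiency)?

3

Degree of unsaturation = (number of rings) + (number of π bonds).
Ring closures in the SMILES: 1.
π bonds: 1 triple bond (each 2 DoU) → 2 DoU from unsaturation.
Total DoU = 1 + 2 = 3.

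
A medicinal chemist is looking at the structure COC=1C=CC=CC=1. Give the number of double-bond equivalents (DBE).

Molecular formula: C7H8O.
DoU = (2C + 2 + N − H − X) / 2, where X is the halogen count and O/S are ignored.
    = (2·7 + 2 + 0 − 8 − 0) / 2 = 8 / 2 = 4.

4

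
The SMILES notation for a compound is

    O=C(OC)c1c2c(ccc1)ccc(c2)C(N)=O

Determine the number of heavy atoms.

Every atom symbol written in the SMILES (organic subset) is one heavy atom; implicit H are not written.
Heavy atoms by element → C:13, N:1, O:3.
Total: 17.

17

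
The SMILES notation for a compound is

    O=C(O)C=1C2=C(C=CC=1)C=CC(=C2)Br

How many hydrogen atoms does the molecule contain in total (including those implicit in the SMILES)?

Walk through each heavy atom and fill implicit hydrogens from standard valence (C 4, N 3, O 2, S 2, halogen 1):
  atom 1: O, bond orders sum to 2 (valence 2) → 0 H
  atom 2: C, bond orders sum to 4 (valence 4) → 0 H
  atom 3: O, bond orders sum to 1 (valence 2) → 1 H
  atom 4: C, bond orders sum to 4 (valence 4) → 0 H
  atom 5: C, bond orders sum to 4 (valence 4) → 0 H
  atom 6: C, bond orders sum to 4 (valence 4) → 0 H
  atom 7: C, bond orders sum to 3 (valence 4) → 1 H
  atom 8: C, bond orders sum to 3 (valence 4) → 1 H
  atom 9: C, bond orders sum to 3 (valence 4) → 1 H
  atom 10: C, bond orders sum to 3 (valence 4) → 1 H
  atom 11: C, bond orders sum to 3 (valence 4) → 1 H
  atom 12: C, bond orders sum to 4 (valence 4) → 0 H
  atom 13: C, bond orders sum to 3 (valence 4) → 1 H
  atom 14: Br (halogen, monovalent) → 0 H
Total hydrogens: 7.

7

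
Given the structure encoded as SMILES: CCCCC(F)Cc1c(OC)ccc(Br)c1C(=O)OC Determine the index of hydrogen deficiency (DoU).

5

Molecular formula: C15H20BrFO3.
DoU = (2C + 2 + N − H − X) / 2, where X is the halogen count and O/S are ignored.
    = (2·15 + 2 + 0 − 20 − 2) / 2 = 10 / 2 = 5.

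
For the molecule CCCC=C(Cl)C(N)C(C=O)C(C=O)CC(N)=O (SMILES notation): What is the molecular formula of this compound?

C12H19ClN2O3

Walk through each heavy atom and fill implicit hydrogens from standard valence (C 4, N 3, O 2, S 2, halogen 1):
  atom 1: C, bond orders sum to 1 (valence 4) → 3 H
  atom 2: C, bond orders sum to 2 (valence 4) → 2 H
  atom 3: C, bond orders sum to 2 (valence 4) → 2 H
  atom 4: C, bond orders sum to 3 (valence 4) → 1 H
  atom 5: C, bond orders sum to 4 (valence 4) → 0 H
  atom 6: Cl (halogen, monovalent) → 0 H
  atom 7: C, bond orders sum to 3 (valence 4) → 1 H
  atom 8: N, bond orders sum to 1 (valence 3) → 2 H
  atom 9: C, bond orders sum to 3 (valence 4) → 1 H
  atom 10: C, bond orders sum to 3 (valence 4) → 1 H
  atom 11: O, bond orders sum to 2 (valence 2) → 0 H
  atom 12: C, bond orders sum to 3 (valence 4) → 1 H
  atom 13: C, bond orders sum to 3 (valence 4) → 1 H
  atom 14: O, bond orders sum to 2 (valence 2) → 0 H
  atom 15: C, bond orders sum to 2 (valence 4) → 2 H
  atom 16: C, bond orders sum to 4 (valence 4) → 0 H
  atom 17: N, bond orders sum to 1 (valence 3) → 2 H
  atom 18: O, bond orders sum to 2 (valence 2) → 0 H
Totals → C:12, H:19, Cl:1, N:2, O:3.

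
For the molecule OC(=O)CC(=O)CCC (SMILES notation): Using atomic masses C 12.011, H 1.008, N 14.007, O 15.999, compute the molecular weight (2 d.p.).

130.14 g/mol

First, the molecular formula is C6H10O3 (counting implicit H from valence).
  C: 6 × 12.011 = 72.066
  H: 10 × 1.008 = 10.080
  O: 3 × 15.999 = 47.997
Sum: 6×12.011 + 10×1.008 + 3×15.999 = 130.143 → 130.14 g/mol.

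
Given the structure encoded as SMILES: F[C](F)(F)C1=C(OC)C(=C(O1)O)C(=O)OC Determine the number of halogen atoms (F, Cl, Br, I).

3

Halogen atoms appear at heavy-atom positions 1, 3, 4 (3×F).
Other groups present: 1 ester, 1 ether, 1 hydroxyl.
Halogen count: 3.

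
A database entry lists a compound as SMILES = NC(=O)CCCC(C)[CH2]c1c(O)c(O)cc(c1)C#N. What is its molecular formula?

C14H18N2O3

Walk through each heavy atom and fill implicit hydrogens from standard valence (C 4, N 3, O 2, S 2, halogen 1); for lowercase aromatic atoms, an aromatic c carries 1 H when it has two neighbours and 0 H with three, and aromatic n carries 0 H:
  atom 1: N, bond orders sum to 1 (valence 3) → 2 H
  atom 2: C, bond orders sum to 4 (valence 4) → 0 H
  atom 3: O, bond orders sum to 2 (valence 2) → 0 H
  atom 4: C, bond orders sum to 2 (valence 4) → 2 H
  atom 5: C, bond orders sum to 2 (valence 4) → 2 H
  atom 6: C, bond orders sum to 2 (valence 4) → 2 H
  atom 7: C, bond orders sum to 3 (valence 4) → 1 H
  atom 8: C, bond orders sum to 1 (valence 4) → 3 H
  atom 9: C with explicit H count 2
  atom 10: aromatic c, 3 neighbours → 0 H
  atom 11: aromatic c, 3 neighbours → 0 H
  atom 12: O, bond orders sum to 1 (valence 2) → 1 H
  atom 13: aromatic c, 3 neighbours → 0 H
  atom 14: O, bond orders sum to 1 (valence 2) → 1 H
  atom 15: aromatic c, 2 neighbours → 1 H
  atom 16: aromatic c, 3 neighbours → 0 H
  atom 17: aromatic c, 2 neighbours → 1 H
  atom 18: C, bond orders sum to 4 (valence 4) → 0 H
  atom 19: N, bond orders sum to 3 (valence 3) → 0 H
Totals → C:14, H:18, N:2, O:3.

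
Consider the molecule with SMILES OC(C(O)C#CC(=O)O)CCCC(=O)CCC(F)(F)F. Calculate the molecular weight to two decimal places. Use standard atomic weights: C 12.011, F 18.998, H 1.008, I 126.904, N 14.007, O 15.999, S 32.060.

First, the molecular formula is C12H15F3O5 (counting implicit H from valence).
  C: 12 × 12.011 = 144.132
  F: 3 × 18.998 = 56.994
  H: 15 × 1.008 = 15.120
  O: 5 × 15.999 = 79.995
Sum: 12×12.011 + 3×18.998 + 15×1.008 + 5×15.999 = 296.241 → 296.24 g/mol.

296.24 g/mol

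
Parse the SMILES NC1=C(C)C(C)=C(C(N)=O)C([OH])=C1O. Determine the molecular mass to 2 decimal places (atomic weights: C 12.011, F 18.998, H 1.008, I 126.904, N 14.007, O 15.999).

196.21 g/mol

First, the molecular formula is C9H12N2O3 (counting implicit H from valence).
  C: 9 × 12.011 = 108.099
  H: 12 × 1.008 = 12.096
  N: 2 × 14.007 = 28.014
  O: 3 × 15.999 = 47.997
Sum: 9×12.011 + 12×1.008 + 2×14.007 + 3×15.999 = 196.206 → 196.21 g/mol.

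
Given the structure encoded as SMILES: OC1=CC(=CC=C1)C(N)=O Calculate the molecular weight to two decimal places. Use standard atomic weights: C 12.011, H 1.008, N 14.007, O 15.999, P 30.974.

First, the molecular formula is C7H7NO2 (counting implicit H from valence).
  C: 7 × 12.011 = 84.077
  H: 7 × 1.008 = 7.056
  N: 1 × 14.007 = 14.007
  O: 2 × 15.999 = 31.998
Sum: 7×12.011 + 7×1.008 + 1×14.007 + 2×15.999 = 137.138 → 137.14 g/mol.

137.14 g/mol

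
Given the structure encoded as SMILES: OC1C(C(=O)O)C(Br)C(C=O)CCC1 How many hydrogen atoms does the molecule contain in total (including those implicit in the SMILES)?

Walk through each heavy atom and fill implicit hydrogens from standard valence (C 4, N 3, O 2, S 2, halogen 1):
  atom 1: O, bond orders sum to 1 (valence 2) → 1 H
  atom 2: C, bond orders sum to 3 (valence 4) → 1 H
  atom 3: C, bond orders sum to 3 (valence 4) → 1 H
  atom 4: C, bond orders sum to 4 (valence 4) → 0 H
  atom 5: O, bond orders sum to 2 (valence 2) → 0 H
  atom 6: O, bond orders sum to 1 (valence 2) → 1 H
  atom 7: C, bond orders sum to 3 (valence 4) → 1 H
  atom 8: Br (halogen, monovalent) → 0 H
  atom 9: C, bond orders sum to 3 (valence 4) → 1 H
  atom 10: C, bond orders sum to 3 (valence 4) → 1 H
  atom 11: O, bond orders sum to 2 (valence 2) → 0 H
  atom 12: C, bond orders sum to 2 (valence 4) → 2 H
  atom 13: C, bond orders sum to 2 (valence 4) → 2 H
  atom 14: C, bond orders sum to 2 (valence 4) → 2 H
Total hydrogens: 13.

13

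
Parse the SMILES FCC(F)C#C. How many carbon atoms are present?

4

Count every carbon token in the SMILES (each C, including those in ring-closure positions and inside branches).
Carbon count: 4.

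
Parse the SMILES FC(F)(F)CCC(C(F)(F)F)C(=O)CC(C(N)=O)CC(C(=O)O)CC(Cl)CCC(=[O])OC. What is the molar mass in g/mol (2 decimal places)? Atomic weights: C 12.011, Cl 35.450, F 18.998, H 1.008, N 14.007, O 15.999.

499.83 g/mol

First, the molecular formula is C18H24ClF6NO6 (counting implicit H from valence).
  C: 18 × 12.011 = 216.198
  Cl: 1 × 35.450 = 35.450
  F: 6 × 18.998 = 113.988
  H: 24 × 1.008 = 24.192
  N: 1 × 14.007 = 14.007
  O: 6 × 15.999 = 95.994
Sum: 18×12.011 + 1×35.450 + 6×18.998 + 24×1.008 + 1×14.007 + 6×15.999 = 499.829 → 499.83 g/mol.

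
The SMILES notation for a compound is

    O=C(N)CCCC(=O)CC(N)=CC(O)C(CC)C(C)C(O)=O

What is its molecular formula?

Walk through each heavy atom and fill implicit hydrogens from standard valence (C 4, N 3, O 2, S 2, halogen 1):
  atom 1: O, bond orders sum to 2 (valence 2) → 0 H
  atom 2: C, bond orders sum to 4 (valence 4) → 0 H
  atom 3: N, bond orders sum to 1 (valence 3) → 2 H
  atom 4: C, bond orders sum to 2 (valence 4) → 2 H
  atom 5: C, bond orders sum to 2 (valence 4) → 2 H
  atom 6: C, bond orders sum to 2 (valence 4) → 2 H
  atom 7: C, bond orders sum to 4 (valence 4) → 0 H
  atom 8: O, bond orders sum to 2 (valence 2) → 0 H
  atom 9: C, bond orders sum to 2 (valence 4) → 2 H
  atom 10: C, bond orders sum to 4 (valence 4) → 0 H
  atom 11: N, bond orders sum to 1 (valence 3) → 2 H
  atom 12: C, bond orders sum to 3 (valence 4) → 1 H
  atom 13: C, bond orders sum to 3 (valence 4) → 1 H
  atom 14: O, bond orders sum to 1 (valence 2) → 1 H
  atom 15: C, bond orders sum to 3 (valence 4) → 1 H
  atom 16: C, bond orders sum to 2 (valence 4) → 2 H
  atom 17: C, bond orders sum to 1 (valence 4) → 3 H
  atom 18: C, bond orders sum to 3 (valence 4) → 1 H
  atom 19: C, bond orders sum to 1 (valence 4) → 3 H
  atom 20: C, bond orders sum to 4 (valence 4) → 0 H
  atom 21: O, bond orders sum to 1 (valence 2) → 1 H
  atom 22: O, bond orders sum to 2 (valence 2) → 0 H
Totals → C:15, H:26, N:2, O:5.

C15H26N2O5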